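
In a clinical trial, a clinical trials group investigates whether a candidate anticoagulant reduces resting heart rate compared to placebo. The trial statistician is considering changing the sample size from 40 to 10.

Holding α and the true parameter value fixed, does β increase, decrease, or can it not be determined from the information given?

It increases.

With less data the test statistic is noisier; under Ha, more outcomes land inside the acceptance region.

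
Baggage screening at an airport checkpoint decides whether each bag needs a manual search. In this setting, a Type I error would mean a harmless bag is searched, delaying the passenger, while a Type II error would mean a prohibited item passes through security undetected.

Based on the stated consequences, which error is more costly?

Type II error

The Type II consequence (a prohibited item passes through security undetected) is more severe than the Type I consequence (a harmless bag is searched, delaying the passenger).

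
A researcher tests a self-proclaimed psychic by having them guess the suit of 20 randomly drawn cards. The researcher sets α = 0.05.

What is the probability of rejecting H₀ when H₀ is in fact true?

The significance level α is, by definition, the probability of a Type I error — P(reject H₀ | H₀ true).

0.05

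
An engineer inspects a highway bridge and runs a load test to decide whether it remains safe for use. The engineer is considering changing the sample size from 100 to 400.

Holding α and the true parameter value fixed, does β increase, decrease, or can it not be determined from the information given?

A larger sample reduces the standard error, pulling the sampling distribution under Ha further from the non-rejection region.

It decreases.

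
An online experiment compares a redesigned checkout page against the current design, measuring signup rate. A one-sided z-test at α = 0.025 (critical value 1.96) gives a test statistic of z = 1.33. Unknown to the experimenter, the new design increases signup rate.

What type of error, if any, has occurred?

The conventional null hypothesis is that the new design has no effect on signup rate.
Since z = 1.33 ≤ z* = 1.96, H₀ is not rejected.
H₀ is false (actually the new design increases signup rate).
Failing to reject a false H₀ is a Type II error.

Type II error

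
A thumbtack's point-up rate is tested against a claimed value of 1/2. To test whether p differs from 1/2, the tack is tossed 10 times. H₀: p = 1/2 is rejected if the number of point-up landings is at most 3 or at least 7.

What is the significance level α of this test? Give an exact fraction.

Under H₀, K ~ Binomial(10, 1/2); α is the probability of landing in either tail, P(K ≤ 3) + P(K ≥ 7).
Each tail has probability (1 + 10 + 45 + 120)/1024; doubling gives α = 352/1024 = 11/32.

11/32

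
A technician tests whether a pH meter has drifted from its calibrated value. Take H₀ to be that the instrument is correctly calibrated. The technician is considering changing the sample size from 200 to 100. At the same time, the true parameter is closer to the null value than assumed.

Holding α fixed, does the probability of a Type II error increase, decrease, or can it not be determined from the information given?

A smaller sample increases the standard error, so the sampling distributions under H₀ and Ha overlap more. When the true parameter is near the null value, the test has a harder time distinguishing Ha from H₀. Both changes push β in the same direction.

It increases.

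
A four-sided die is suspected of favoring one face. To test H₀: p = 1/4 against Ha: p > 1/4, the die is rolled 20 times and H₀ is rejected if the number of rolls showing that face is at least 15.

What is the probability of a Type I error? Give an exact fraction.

α = P(reject H₀ | H₀ true) = P(Y ≥ 15 | p = 1/4), with Y ~ Binomial(20, 1/4).
Summing C(20,j)(1/4)^j(3/4)^{20−j} for j = 15,…,20 gives 1048117/274877906944.

1048117/274877906944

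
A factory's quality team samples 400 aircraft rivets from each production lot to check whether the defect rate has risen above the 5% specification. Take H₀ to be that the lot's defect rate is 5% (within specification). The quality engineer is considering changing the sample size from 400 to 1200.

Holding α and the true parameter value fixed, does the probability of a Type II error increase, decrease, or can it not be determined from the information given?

A larger sample reduces the standard error, pulling the sampling distribution under Ha further from the non-rejection region.

It decreases.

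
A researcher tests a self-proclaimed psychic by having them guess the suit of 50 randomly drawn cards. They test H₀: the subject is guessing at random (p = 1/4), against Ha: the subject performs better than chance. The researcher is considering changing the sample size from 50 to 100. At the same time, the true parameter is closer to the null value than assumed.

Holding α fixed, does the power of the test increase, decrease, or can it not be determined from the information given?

Cannot be determined from the information given.

The first change alone would make β decrease; the second alone would make β increase. Which effect dominates depends on the magnitudes, which are not given.
Since power = 1 − β, the effect on power is likewise indeterminate.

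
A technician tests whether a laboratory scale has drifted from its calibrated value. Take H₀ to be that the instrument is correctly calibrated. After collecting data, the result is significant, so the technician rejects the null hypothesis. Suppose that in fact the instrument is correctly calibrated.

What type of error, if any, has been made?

Type I error

H₀ was rejected, but H₀ is actually true.
Rejecting a true null hypothesis is a Type I error (false positive).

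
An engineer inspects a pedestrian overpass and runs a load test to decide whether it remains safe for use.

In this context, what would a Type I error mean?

With the conventional null hypothesis that the structure meets the required load capacity (safe):
A Type I error is rejecting H₀ when H₀ is true.
Here that means closing the structure for repairs when actually the structure meets the required load capacity (safe).

A Type I error would mean concluding that the structure is structurally deficient when in fact the structure meets the required load capacity (safe).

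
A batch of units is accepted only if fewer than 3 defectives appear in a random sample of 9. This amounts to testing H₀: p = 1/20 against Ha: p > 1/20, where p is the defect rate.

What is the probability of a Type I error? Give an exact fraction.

535106531/64000000000

Under H₀, S ~ Binomial(9, 1/20); the Type I error rate is P(S ≥ 3).
Computing the lower-tail complement: 1 − 63464893469/64000000000 = 535106531/64000000000.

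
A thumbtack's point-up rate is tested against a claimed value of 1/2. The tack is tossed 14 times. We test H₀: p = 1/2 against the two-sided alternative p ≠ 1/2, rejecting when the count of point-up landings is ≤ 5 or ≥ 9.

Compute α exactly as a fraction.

α = P(X ≤ 5 or X ≥ 9 | p = 1/2), X ~ Binomial(14, 1/2).
Each tail has probability (1 + 14 + 91 + 364 + 1001 + 2002)/16384; doubling gives α = 6946/16384 = 3473/8192.

3473/8192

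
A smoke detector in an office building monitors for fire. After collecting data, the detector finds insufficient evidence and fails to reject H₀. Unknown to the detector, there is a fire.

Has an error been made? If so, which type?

Type II error

The conventional null hypothesis here is that there is no fire.
H₀ was not rejected, but H₀ is actually false.
Failing to reject a false null hypothesis is a Type II error (false negative).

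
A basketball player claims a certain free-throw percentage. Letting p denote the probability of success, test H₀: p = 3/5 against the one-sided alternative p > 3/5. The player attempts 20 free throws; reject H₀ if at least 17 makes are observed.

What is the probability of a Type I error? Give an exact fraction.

The Type I error probability is α = P(K ≥ 17) computed under H₀, where K ~ Binomial(20, 3/5).
P(K ≥ 17) = Σ_{j=17}^{20} C(20,j)·(3/5)^j·(2/5)^{20-j} = 1522175101281/95367431640625.

1522175101281/95367431640625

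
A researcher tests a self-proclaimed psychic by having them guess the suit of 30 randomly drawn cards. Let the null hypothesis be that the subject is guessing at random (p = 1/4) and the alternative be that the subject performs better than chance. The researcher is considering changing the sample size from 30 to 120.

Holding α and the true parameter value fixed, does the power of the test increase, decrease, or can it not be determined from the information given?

It increases.

More data shrinks sampling variability; the test statistic under Ha concentrates further from the null value, making rejection more likely.
Since power = 1 − β and β decreases, power increases.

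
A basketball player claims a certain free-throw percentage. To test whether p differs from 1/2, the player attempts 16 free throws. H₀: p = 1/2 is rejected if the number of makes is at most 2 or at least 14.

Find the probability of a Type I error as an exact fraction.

Under H₀, K ~ Binomial(16, 1/2); α is the probability of landing in either tail, P(K ≤ 2) + P(K ≥ 14).
By symmetry, α = 2·P(K ≤ 2) = 2·(1 + 16 + 120)/65536 = 274/65536 = 137/32768.

137/32768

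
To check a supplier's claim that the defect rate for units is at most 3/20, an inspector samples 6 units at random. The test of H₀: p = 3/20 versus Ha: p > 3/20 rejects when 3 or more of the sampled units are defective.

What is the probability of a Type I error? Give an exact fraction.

302967/6400000

The significance level is the probability, assuming p = 3/20, of seeing 3 or more defectives in 6 draws.
α = 1 − P(X ≤ 2) = 1 − 6097033/6400000 = 302967/6400000.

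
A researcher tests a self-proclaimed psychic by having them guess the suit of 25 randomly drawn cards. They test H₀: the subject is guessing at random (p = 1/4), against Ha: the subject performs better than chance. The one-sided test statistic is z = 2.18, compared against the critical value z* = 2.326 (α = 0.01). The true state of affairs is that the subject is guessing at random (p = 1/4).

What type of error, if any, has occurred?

Since z = 2.18 ≤ z* = 2.326, H₀ is not rejected.
H₀ is true (actually the subject is guessing at random (p = 1/4)).
The decision matches the true state — no error.

No error (correct decision).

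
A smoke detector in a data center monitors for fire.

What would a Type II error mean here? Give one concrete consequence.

With the conventional null hypothesis that there is no fire:
A Type II error is failing to reject H₀ when H₀ is false.
Here that means remaining silent when actually there is a fire.

A Type II error would mean concluding that there is no fire (or at least failing to establish that there is a fire) when in fact there is a fire. Consequence: a real fire goes undetected.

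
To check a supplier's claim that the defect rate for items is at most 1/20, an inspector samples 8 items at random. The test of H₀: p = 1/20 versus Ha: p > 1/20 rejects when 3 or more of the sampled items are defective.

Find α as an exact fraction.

The significance level is the probability, assuming p = 1/20, of seeing 3 or more defectives in 8 draws.
Via the complement, α = 1 − Σ_{j=0}^{2} C(8,j)(1/20)^j(19/20)^{8-j} = 148178379/25600000000.

148178379/25600000000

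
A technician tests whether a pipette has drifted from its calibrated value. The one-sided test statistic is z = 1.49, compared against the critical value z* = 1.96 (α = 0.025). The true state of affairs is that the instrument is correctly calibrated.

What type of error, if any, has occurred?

Neither — the decision is correct.

The conventional null hypothesis is that the instrument is correctly calibrated.
Since z = 1.49 ≤ z* = 1.96, H₀ is not rejected.
H₀ is true (actually the instrument is correctly calibrated).
The decision matches the true state — no error.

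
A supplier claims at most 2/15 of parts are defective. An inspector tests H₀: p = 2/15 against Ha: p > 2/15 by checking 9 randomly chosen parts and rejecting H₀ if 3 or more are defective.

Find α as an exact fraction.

Under H₀, X ~ Binomial(9, 2/15); the Type I error rate is P(X ≥ 3).
Computing the lower-tail complement: 1 − 34323438799/38443359375 = 4119920576/38443359375.

4119920576/38443359375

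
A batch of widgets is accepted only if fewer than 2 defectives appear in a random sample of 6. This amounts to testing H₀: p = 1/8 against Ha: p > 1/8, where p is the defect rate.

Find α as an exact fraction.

Under H₀, S ~ Binomial(6, 1/8); the Type I error rate is P(S ≥ 2).
Via the complement, α = 1 − Σ_{j=0}^{1} C(6,j)(1/8)^j(7/8)^{6-j} = 43653/262144.

43653/262144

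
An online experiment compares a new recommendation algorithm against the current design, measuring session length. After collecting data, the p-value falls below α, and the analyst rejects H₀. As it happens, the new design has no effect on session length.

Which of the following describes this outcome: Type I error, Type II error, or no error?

Type I error

The conventional null hypothesis here is that the new design has no effect on session length.
H₀ was rejected, but H₀ is actually true.
Rejecting a true null hypothesis is a Type I error (false positive).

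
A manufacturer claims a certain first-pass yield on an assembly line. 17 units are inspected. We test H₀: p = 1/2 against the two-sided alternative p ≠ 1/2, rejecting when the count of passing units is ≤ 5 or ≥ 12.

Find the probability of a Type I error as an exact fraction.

The significance level is the null-hypothesis probability of the rejection region {≤5} ∪ {≥12}.
Each tail has probability (1 + 17 + 136 + 680 + 2380 + 6188)/131072; doubling gives α = 18804/131072 = 4701/32768.

4701/32768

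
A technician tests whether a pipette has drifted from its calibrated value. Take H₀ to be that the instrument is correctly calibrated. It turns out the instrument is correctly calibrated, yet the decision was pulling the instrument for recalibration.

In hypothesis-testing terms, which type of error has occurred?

Type I error

'Pulling the instrument for recalibration' corresponds to rejecting H₀.
H₀ was rejected but H₀ is true — a Type I error (false positive).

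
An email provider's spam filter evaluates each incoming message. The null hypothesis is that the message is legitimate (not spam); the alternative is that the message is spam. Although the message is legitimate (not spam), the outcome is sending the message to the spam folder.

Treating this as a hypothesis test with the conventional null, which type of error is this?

Type I error

'Sending the message to the spam folder' corresponds to rejecting H₀.
H₀ was rejected but H₀ is true — a Type I error (false positive).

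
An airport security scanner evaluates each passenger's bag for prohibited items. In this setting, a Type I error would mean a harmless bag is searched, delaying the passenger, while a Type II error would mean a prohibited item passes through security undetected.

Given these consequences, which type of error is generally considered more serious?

The Type II consequence (a prohibited item passes through security undetected) is more severe than the Type I consequence (a harmless bag is searched, delaying the passenger).

Type II error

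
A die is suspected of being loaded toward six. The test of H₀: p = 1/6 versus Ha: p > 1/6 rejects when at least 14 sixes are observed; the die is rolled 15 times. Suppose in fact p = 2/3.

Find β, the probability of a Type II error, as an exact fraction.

A Type II error is failing to reject when Ha holds: with p = 2/3, β = P(S ≤ 13).
Summing C(15,j)·(2/3)^j·(1/3)^{15-j} for j = 0..13 gives 14070379/14348907.

14070379/14348907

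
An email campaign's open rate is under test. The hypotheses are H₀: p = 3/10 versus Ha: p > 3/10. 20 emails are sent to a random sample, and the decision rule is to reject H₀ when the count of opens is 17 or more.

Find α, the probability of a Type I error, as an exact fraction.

Under H₀, Y ~ Binomial(20, 3/10), and α = P(Y ≥ 17).
P(Y ≥ 17) = Σ_{j=17}^{20} C(20,j)·(3/10)^j·(7/10)^{20-j} = 54269474678631/100000000000000000000.

54269474678631/100000000000000000000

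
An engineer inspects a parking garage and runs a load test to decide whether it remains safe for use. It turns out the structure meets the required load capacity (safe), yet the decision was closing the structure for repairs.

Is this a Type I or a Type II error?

Type I error

The null hypothesis here is that the structure meets the required load capacity (safe).
'Closing the structure for repairs' corresponds to rejecting H₀.
H₀ was rejected but H₀ is true — a Type I error (false positive).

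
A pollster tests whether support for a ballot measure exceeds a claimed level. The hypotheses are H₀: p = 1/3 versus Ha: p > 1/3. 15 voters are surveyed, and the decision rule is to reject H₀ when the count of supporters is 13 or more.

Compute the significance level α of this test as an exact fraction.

Under H₀, X ~ Binomial(15, 1/3), and α = P(X ≥ 13).
Summing C(15,j)(1/3)^j(2/3)^{15−j} for j = 13,…,15 gives 451/14348907.

451/14348907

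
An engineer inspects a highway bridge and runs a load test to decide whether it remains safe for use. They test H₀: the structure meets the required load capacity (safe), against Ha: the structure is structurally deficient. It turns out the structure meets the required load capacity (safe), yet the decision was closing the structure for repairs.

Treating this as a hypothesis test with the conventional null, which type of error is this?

'Closing the structure for repairs' corresponds to rejecting H₀.
H₀ was rejected but H₀ is true — a Type I error (false positive).

Type I error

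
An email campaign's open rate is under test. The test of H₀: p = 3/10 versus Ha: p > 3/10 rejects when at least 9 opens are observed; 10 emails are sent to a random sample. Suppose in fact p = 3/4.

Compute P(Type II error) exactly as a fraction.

792697/1048576

Under the alternative p = 3/4, X ~ Binomial(10, 3/4); β is the probability the test does not reject, P(X < 9).
Equivalently, β = 1 − P(X ≥ 9) = 792697/1048576.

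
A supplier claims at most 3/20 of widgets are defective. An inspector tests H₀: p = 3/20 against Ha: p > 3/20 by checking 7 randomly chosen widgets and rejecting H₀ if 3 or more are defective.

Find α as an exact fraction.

α = P(reject H₀ | H₀ true) = P(S ≥ 3 | p = 3/20), S ~ Binomial(7, 3/20).
α = 1 − P(S ≤ 2) = 1 − 237116119/256000000 = 18883881/256000000.

18883881/256000000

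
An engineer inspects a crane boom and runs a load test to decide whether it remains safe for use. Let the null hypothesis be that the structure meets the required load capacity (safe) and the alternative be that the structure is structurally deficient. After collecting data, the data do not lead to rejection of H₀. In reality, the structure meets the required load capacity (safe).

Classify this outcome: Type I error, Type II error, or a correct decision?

The test retained a true H₀ — the decision matches the true state.

Neither — the decision is correct.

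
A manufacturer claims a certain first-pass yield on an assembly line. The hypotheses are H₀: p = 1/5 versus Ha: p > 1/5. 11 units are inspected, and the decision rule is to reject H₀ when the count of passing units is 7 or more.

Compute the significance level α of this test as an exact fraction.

19193/9765625

α = P(reject H₀ | H₀ true) = P(K ≥ 7 | p = 1/5), with K ~ Binomial(11, 1/5).
P(K ≥ 7) = Σ_{j=7}^{11} C(11,j)·(1/5)^j·(4/5)^{11-j} = 19193/9765625.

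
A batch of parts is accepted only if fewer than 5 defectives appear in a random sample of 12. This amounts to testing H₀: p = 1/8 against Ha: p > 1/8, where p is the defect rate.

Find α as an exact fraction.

387766075/34359738368

The significance level is the probability, assuming p = 1/8, of seeing 5 or more defectives in 12 draws.
α = 1 − P(K ≤ 4) = 1 − 33971972293/34359738368 = 387766075/34359738368.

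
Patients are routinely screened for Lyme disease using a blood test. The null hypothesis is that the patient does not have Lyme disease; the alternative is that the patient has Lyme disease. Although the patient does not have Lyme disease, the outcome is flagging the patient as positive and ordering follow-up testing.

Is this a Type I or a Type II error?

Type I error

'Flagging the patient as positive and ordering follow-up testing' corresponds to rejecting H₀.
H₀ was rejected but H₀ is true — a Type I error (false positive).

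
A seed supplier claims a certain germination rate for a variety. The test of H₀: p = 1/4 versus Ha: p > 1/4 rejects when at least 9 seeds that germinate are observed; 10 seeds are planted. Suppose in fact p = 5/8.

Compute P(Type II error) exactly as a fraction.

β = P(fail to reject H₀ | Ha true) = P(Y ≤ 8 | p = 5/8), Y ~ Binomial(10, 5/8).
Summing C(10,j)·(5/8)^j·(3/8)^{10-j} for j = 0..8 gives 1005382449/1073741824.

1005382449/1073741824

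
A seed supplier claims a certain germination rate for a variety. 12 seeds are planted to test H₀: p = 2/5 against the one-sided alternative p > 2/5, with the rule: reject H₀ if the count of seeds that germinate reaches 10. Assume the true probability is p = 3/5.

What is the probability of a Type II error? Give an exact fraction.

44753744/48828125

β = P(fail to reject H₀ | Ha true) = P(K ≤ 9 | p = 3/5), K ~ Binomial(12, 3/5).
Adding the binomial probabilities P(K=0)+…+P(K=9) at p = 3/5 gives 44753744/48828125.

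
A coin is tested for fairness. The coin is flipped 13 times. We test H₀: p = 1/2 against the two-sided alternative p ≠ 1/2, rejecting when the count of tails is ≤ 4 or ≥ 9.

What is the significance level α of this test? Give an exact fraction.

α = P(Y ≤ 4 or Y ≥ 9 | p = 1/2), Y ~ Binomial(13, 1/2).
By symmetry, α = 2·P(Y ≤ 4) = 2·(1 + 13 + 78 + 286 + 715)/8192 = 2186/8192 = 1093/4096.

1093/4096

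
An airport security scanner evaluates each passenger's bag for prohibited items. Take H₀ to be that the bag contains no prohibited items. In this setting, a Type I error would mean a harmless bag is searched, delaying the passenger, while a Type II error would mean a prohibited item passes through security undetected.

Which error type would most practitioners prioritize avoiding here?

The Type II consequence (a prohibited item passes through security undetected) is more severe than the Type I consequence (a harmless bag is searched, delaying the passenger).

Type II error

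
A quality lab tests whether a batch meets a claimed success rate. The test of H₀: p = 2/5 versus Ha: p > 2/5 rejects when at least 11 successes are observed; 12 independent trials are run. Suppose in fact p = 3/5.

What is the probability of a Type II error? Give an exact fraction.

239357656/244140625

A Type II error is failing to reject when Ha holds: with p = 3/5, β = P(X ≤ 10).
Adding the binomial probabilities P(X=0)+…+P(X=10) at p = 3/5 gives 239357656/244140625.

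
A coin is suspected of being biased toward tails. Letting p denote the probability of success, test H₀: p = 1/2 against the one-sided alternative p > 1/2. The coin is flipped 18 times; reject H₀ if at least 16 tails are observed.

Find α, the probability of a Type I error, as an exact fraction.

43/65536

α = P(reject H₀ | H₀ true) = P(X ≥ 16 | p = 1/2), with X ~ Binomial(18, 1/2).
P(X ≥ 16) = [C(18,16) + C(18,17) + C(18,18)] / 2^18 = (153 + 18 + 1) / 262144 = 172/262144 = 43/65536.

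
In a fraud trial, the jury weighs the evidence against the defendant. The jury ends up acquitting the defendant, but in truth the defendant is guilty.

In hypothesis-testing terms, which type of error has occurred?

Type II error

The null hypothesis here is that the defendant is innocent.
'Acquitting the defendant' corresponds to failing to reject H₀.
H₀ was not rejected but H₀ is false — a Type II error (false negative).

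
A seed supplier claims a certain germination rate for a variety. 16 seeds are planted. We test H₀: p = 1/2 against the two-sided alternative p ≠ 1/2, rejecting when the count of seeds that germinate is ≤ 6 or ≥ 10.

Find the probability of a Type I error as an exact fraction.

14893/32768

α = P(X ≤ 6 or X ≥ 10 | p = 1/2), X ~ Binomial(16, 1/2).
By symmetry, α = 2·P(X ≤ 6) = 2·(1 + 16 + 120 + 560 + 1820 + 4368 + 8008)/65536 = 29786/65536 = 14893/32768.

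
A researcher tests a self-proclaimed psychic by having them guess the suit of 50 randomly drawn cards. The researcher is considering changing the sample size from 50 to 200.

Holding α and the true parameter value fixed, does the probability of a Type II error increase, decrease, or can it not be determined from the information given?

More data shrinks sampling variability; the test statistic under Ha concentrates further from the null value, making rejection more likely.

It decreases.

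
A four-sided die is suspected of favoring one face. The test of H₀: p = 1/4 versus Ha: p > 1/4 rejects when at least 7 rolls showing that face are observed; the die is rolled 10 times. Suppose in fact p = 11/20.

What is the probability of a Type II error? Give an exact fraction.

β = P(fail to reject H₀ | Ha true) = P(X ≤ 6 | p = 11/20), X ~ Binomial(10, 11/20).
Equivalently, β = 1 − P(X ≥ 7) = 1878942860721/2560000000000.

1878942860721/2560000000000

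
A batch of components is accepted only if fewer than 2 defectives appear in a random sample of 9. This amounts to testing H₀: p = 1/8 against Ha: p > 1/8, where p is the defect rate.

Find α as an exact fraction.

2623807/8388608

α = P(reject H₀ | H₀ true) = P(K ≥ 2 | p = 1/8), K ~ Binomial(9, 1/8).
α = 1 − P(K ≤ 1) = 1 − 5764801/8388608 = 2623807/8388608.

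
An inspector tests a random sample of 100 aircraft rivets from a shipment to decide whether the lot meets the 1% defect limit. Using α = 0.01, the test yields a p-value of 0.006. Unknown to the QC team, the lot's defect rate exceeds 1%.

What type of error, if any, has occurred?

No error — this is a correct decision.

The conventional null hypothesis is that the lot's defect rate is 1% (within specification).
Since p = 0.006 < α = 0.01, H₀ is rejected.
H₀ is false (actually the lot's defect rate exceeds 1%).
The decision matches the true state — no error.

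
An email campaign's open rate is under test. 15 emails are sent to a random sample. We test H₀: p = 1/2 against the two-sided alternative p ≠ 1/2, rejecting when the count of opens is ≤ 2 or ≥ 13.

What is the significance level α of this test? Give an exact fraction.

α = P(Y ≤ 2 or Y ≥ 13 | p = 1/2), Y ~ Binomial(15, 1/2).
Each tail has probability (1 + 15 + 105)/32768; doubling gives α = 242/32768 = 121/16384.

121/16384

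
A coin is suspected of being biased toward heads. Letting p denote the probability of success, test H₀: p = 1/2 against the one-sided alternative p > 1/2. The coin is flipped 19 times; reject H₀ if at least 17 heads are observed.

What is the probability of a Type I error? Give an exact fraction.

Under H₀, K ~ Binomial(19, 1/2), and α = P(K ≥ 17).
Summing the upper tail: (171 + 19 + 1) / 2^19 = 191/524288.

191/524288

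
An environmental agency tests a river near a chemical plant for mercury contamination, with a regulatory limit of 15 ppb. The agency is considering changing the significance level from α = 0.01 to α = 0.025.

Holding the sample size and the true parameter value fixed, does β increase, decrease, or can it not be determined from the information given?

It decreases.

A larger α widens the rejection region, so when the alternative is true more outcomes lead to rejection — failing to reject becomes less likely.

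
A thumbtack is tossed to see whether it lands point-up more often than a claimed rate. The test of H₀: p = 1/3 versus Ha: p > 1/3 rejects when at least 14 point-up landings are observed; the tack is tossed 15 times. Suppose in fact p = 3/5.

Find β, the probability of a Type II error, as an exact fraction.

30359740148/30517578125

β = P(fail to reject H₀ | Ha true) = P(S ≤ 13 | p = 3/5), S ~ Binomial(15, 3/5).
Summing C(15,j)·(3/5)^j·(2/5)^{15-j} for j = 0..13 gives 30359740148/30517578125.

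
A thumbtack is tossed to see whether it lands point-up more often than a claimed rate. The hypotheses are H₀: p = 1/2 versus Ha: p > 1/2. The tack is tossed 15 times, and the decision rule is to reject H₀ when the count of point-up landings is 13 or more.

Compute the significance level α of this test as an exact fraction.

121/32768

Under H₀, K ~ Binomial(15, 1/2), and α = P(K ≥ 13).
Summing the upper tail: (105 + 15 + 1) / 2^15 = 121/32768.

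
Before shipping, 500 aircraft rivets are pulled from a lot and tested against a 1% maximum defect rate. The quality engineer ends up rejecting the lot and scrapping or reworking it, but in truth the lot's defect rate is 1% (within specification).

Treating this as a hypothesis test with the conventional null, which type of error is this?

Type I error

The null hypothesis here is that the lot's defect rate is 1% (within specification).
'Rejecting the lot and scrapping or reworking it' corresponds to rejecting H₀.
H₀ was rejected but H₀ is true — a Type I error (false positive).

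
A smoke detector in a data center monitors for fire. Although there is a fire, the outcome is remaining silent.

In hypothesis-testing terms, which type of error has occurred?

The null hypothesis here is that there is no fire.
'Remaining silent' corresponds to failing to reject H₀.
H₀ was not rejected but H₀ is false — a Type II error (false negative).

Type II error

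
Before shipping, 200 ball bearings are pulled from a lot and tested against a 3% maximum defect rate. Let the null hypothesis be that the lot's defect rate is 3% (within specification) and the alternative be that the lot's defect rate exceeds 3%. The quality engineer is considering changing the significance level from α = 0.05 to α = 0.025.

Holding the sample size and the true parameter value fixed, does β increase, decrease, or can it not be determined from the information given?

It increases.

A smaller α moves the rejection region further into the tail. With the alternative true, more outcomes now fall outside the rejection region, so failing to reject becomes more likely.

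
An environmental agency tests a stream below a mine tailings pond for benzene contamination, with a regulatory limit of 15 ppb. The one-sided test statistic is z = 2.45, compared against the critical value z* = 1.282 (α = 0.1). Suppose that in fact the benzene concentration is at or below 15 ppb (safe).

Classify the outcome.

The conventional null hypothesis is that the benzene concentration is at or below 15 ppb (safe).
Since z = 2.45 > z* = 1.282, H₀ is rejected.
H₀ is true (actually the benzene concentration is at or below 15 ppb (safe)).
Rejecting a true H₀ is a Type I error.

Type I error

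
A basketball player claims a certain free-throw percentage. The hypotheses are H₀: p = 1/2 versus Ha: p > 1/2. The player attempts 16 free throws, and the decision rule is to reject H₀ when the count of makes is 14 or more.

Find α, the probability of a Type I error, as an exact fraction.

α = P(reject H₀ | H₀ true) = P(X ≥ 14 | p = 1/2), with X ~ Binomial(16, 1/2).
Summing the upper tail: (120 + 16 + 1) / 2^16 = 137/65536.

137/65536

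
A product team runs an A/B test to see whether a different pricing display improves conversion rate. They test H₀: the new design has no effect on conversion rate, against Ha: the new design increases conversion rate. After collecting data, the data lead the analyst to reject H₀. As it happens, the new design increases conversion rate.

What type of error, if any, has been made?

Neither — the decision is correct.

The test rejected a false H₀ — the decision matches the true state.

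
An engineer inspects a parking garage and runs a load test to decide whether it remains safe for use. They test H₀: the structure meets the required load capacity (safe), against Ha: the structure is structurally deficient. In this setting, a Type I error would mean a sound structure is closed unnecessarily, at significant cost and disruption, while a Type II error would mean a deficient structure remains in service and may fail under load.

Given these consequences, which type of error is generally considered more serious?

The Type II consequence (a deficient structure remains in service and may fail under load) is more severe than the Type I consequence (a sound structure is closed unnecessarily, at significant cost and disruption).

Type II error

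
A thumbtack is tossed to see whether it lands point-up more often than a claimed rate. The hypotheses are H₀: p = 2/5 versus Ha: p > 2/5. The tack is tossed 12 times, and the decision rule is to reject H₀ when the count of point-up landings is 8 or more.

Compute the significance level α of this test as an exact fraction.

2798336/48828125

The Type I error probability is α = P(K ≥ 8) computed under H₀, where K ~ Binomial(12, 2/5).
Adding the binomial terms for j = 8 through 12 with p = 2/5 yields 2798336/48828125.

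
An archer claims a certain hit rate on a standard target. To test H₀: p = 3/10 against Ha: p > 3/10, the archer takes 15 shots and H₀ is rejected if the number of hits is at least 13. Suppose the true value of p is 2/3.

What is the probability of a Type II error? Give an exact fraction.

Under the alternative p = 2/3, K ~ Binomial(15, 2/3); β is the probability the test does not reject, P(K < 13).
Equivalently, β = 1 − P(K ≥ 13) = 13210219/14348907.

13210219/14348907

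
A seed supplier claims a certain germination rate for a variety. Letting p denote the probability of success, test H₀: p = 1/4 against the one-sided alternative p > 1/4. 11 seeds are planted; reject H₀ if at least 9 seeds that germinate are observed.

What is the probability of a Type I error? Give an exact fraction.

529/4194304

Under H₀, S ~ Binomial(11, 1/4), and α = P(S ≥ 9).
Summing C(11,j)(1/4)^j(3/4)^{11−j} for j = 9,…,11 gives 529/4194304.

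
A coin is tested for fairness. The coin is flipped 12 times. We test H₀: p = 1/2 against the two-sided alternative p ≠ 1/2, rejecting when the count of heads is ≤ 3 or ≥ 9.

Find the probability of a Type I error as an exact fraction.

299/2048

The significance level is the null-hypothesis probability of the rejection region {≤3} ∪ {≥9}.
The two tails are symmetric, so α = 2·(1 + 12 + 66 + 220)/2^12 = 598/4096 = 299/2048.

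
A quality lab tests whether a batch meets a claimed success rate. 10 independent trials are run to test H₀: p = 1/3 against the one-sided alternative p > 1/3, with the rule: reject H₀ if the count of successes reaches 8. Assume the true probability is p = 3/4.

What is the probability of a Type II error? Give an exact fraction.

β = P(fail to reject H₀ | Ha true) = P(K ≤ 7 | p = 3/4), K ~ Binomial(10, 3/4).
Adding the binomial probabilities P(K=0)+…+P(K=7) at p = 3/4 gives 124363/262144.

124363/262144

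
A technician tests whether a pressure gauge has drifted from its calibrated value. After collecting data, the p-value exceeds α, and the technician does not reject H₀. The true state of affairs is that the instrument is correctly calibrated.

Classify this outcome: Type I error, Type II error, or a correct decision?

The conventional null hypothesis here is that the instrument is correctly calibrated.
The test retained a true H₀ — the decision matches the true state.

No error — this is a correct decision.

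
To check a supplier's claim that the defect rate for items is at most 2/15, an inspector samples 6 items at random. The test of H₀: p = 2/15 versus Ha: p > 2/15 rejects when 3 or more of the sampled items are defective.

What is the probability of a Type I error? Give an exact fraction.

α = P(reject H₀ | H₀ true) = P(K ≥ 3 | p = 2/15), K ~ Binomial(6, 2/15).
Computing the lower-tail complement: 1 − 2199197/2278125 = 78928/2278125.

78928/2278125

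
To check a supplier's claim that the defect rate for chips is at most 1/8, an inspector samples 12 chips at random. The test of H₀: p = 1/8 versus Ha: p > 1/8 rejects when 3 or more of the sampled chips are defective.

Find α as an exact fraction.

12506902185/68719476736

Under H₀, K ~ Binomial(12, 1/8); the Type I error rate is P(K ≥ 3).
α = 1 − P(K ≤ 2) = 1 − 56212574551/68719476736 = 12506902185/68719476736.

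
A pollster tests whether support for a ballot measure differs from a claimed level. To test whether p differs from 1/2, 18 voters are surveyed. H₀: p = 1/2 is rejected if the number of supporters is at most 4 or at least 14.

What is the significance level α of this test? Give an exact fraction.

253/8192

The significance level is the null-hypothesis probability of the rejection region {≤4} ∪ {≥14}.
Each tail has probability (1 + 18 + 153 + 816 + 3060)/262144; doubling gives α = 8096/262144 = 253/8192.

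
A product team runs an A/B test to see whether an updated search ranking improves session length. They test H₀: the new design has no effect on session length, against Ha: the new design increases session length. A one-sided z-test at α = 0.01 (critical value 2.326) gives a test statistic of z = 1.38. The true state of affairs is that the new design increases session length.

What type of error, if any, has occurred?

Type II error

Since z = 1.38 ≤ z* = 2.326, H₀ is not rejected.
H₀ is false (actually the new design increases session length).
Failing to reject a false H₀ is a Type II error.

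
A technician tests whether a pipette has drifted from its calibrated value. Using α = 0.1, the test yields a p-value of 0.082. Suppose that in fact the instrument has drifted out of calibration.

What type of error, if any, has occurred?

The conventional null hypothesis is that the instrument is correctly calibrated.
Since p = 0.082 < α = 0.1, H₀ is rejected.
H₀ is false (actually the instrument has drifted out of calibration).
The decision matches the true state — no error.

No error — this is a correct decision.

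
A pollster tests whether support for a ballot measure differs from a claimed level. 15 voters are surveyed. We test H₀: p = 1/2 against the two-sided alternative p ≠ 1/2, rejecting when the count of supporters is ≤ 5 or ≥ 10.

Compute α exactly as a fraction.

309/1024

α = P(Y ≤ 5 or Y ≥ 10 | p = 1/2), Y ~ Binomial(15, 1/2).
Each tail has probability (1 + 15 + 105 + 455 + 1365 + 3003)/32768; doubling gives α = 9888/32768 = 309/1024.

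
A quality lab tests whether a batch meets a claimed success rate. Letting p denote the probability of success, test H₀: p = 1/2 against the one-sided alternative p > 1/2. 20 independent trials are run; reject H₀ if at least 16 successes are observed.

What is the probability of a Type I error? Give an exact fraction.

α = P(reject H₀ | H₀ true) = P(S ≥ 16 | p = 1/2), with S ~ Binomial(20, 1/2).
P(S ≥ 16) = [C(20,16) + C(20,17) + C(20,18) + C(20,19) + C(20,20)] / 2^20 = (4845 + 1140 + 190 + 20 + 1) / 1048576 = 6196/1048576 = 1549/262144.

1549/262144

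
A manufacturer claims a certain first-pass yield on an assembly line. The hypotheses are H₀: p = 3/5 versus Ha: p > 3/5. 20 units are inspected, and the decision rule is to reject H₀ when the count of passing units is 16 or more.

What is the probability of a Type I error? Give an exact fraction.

4859156913201/95367431640625

α = P(reject H₀ | H₀ true) = P(K ≥ 16 | p = 3/5), with K ~ Binomial(20, 3/5).
Adding the binomial terms for j = 16 through 20 with p = 3/5 yields 4859156913201/95367431640625.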